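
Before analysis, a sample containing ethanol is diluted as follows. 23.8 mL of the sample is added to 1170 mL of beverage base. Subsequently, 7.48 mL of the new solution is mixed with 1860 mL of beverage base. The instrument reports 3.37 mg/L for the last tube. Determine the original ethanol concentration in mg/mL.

42.2 mg/mL

Overall dilution factor = 50.16 × 249.7 = 1.25 × 10⁴.
Original = 3.37 mg/L × 1.25 × 10⁴ = 4.22 × 10⁴ mg/L = 42.2 mg/mL.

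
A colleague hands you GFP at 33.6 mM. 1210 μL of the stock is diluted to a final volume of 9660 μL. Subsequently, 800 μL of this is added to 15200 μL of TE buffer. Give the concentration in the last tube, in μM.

210 μM

Overall dilution factor = 7.983 × 20 = 160.
33.6 mM / 160 = 0.210 mM = 210 μM.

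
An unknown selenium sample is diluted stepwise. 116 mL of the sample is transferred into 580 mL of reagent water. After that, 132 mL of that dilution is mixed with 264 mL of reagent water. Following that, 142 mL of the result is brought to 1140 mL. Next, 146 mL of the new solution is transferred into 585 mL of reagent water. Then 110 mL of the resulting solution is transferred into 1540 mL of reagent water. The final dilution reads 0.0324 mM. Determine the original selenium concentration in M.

Overall dilution factor = 6 × 3 × 8.028 × 5.007 × 15 = 1.09 × 10⁴.
Original = 0.0324 mM × 1.09 × 10⁴ = 352 mM = 0.352 M.

0.352 M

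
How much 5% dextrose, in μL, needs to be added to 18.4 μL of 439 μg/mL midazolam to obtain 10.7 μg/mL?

737 μL

V₂ = C₁V₁/C₂ = 439 × 18.4 / 10.7 = 755 μL.
Diluent to add = V₂ − V₁ = 755 − 18.4 = 737 μL.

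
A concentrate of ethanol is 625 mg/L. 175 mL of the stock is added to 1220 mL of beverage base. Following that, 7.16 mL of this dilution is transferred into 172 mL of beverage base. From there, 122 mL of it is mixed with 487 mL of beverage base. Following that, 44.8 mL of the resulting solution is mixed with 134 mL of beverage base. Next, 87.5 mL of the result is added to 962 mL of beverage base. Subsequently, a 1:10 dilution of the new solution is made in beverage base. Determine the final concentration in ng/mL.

Overall dilution factor = 7.971 × 25.02 × 4.992 × 3.991 × 11.99 × 10 = 4.77 × 10⁵.
625 mg/L / 4.77 × 10⁵ = 1.31 × 10⁻³ mg/L = 1.31 ng/mL.

1.31 ng/mL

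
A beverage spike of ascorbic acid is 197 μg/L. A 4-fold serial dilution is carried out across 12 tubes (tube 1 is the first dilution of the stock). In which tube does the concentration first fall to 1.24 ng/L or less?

Tube n has concentration 197 μg/L / 4ⁿ.
Need 4ⁿ ≥ 197 μg/L / 1.24 ng/L = 1.59 × 10⁵, so n ≥ 8.64.
First such tube: n = 9.

tube 9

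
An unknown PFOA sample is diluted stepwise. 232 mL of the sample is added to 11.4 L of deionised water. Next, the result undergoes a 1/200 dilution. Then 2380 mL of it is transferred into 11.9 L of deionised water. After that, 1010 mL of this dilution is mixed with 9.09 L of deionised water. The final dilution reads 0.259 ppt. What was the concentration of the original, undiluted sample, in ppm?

Overall dilution factor = 50.14 × 200 × 6 × 10 = 6.02 × 10⁵.
Original = 0.259 ppt × 6.02 × 10⁵ = 1.56 × 10⁵ ppt = 0.156 ppm.

0.156 ppm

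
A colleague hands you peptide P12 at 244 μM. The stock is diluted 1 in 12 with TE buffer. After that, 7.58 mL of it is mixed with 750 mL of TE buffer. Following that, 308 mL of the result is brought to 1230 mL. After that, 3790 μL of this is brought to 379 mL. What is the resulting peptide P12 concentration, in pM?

509 pM

Overall dilution factor = 12 × 99.94 × 3.994 × 100 = 4.79 × 10⁵.
244 μM / 4.79 × 10⁵ = 5.09 × 10⁻⁴ μM = 509 pM.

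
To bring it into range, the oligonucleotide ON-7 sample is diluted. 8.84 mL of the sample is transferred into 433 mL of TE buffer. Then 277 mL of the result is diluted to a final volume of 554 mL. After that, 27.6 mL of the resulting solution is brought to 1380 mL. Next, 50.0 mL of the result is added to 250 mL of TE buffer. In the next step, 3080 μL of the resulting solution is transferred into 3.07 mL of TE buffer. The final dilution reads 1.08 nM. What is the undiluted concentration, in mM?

Overall dilution factor = 49.98 × 2 × 50 × 6 × 1.997 = 5.99 × 10⁴.
Original = 1.08 nM × 5.99 × 10⁴ = 6.47 × 10⁴ nM = 0.0647 mM.

0.0647 mM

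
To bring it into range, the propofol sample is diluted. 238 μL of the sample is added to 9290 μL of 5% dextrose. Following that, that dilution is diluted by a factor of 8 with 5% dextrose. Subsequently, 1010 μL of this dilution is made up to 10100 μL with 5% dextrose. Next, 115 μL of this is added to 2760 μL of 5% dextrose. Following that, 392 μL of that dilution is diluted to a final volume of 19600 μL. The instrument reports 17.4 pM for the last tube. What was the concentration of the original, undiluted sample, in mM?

Overall dilution factor = 40.03 × 8 × 10 × 25 × 50 = 4.00 × 10⁶.
Original = 17.4 pM × 4.00 × 10⁶ = 6.97 × 10⁷ pM = 0.0697 mM.

0.0697 mM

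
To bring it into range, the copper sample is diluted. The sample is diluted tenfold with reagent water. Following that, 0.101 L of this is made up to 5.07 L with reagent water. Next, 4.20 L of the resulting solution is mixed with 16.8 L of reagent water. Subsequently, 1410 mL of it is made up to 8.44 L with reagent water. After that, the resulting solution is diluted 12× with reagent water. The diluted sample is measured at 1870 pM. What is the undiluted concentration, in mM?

Overall dilution factor = 10 × 50.20 × 5 × 5.986 × 12 = 1.80 × 10⁵.
Original = 1870 pM × 1.80 × 10⁵ = 3.37 × 10⁸ pM = 0.337 mM.

0.337 mM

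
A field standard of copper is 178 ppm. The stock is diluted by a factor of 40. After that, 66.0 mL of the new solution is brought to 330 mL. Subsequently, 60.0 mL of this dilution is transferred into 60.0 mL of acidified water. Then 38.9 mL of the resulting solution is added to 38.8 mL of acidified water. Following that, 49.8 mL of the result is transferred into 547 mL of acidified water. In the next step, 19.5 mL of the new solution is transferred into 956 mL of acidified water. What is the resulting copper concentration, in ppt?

372 ppt

Overall dilution factor = 40 × 5 × 2 × 1.997 × 11.98 × 50.03 = 4.79 × 10⁵.
178 ppm / 4.79 × 10⁵ = 3.72 × 10⁻⁴ ppm = 372 ppt.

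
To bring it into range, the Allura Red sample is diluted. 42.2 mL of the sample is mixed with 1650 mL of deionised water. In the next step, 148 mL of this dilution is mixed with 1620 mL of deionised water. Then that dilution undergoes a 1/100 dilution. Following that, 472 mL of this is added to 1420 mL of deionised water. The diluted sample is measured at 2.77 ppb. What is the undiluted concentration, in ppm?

Overall dilution factor = 40.10 × 11.95 × 100 × 4.008 = 1.92 × 10⁵.
Original = 2.77 ppb × 1.92 × 10⁵ = 5.32 × 10⁵ ppb = 532 ppm.

532 ppm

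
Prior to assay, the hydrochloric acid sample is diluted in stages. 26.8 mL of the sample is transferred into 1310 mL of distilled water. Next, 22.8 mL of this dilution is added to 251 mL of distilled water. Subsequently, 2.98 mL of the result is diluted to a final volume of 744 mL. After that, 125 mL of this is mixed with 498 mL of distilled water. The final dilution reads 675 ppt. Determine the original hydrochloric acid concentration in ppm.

503 ppm

Overall dilution factor = 49.88 × 12.01 × 249.7 × 4.984 = 7.45 × 10⁵.
Original = 675 ppt × 7.45 × 10⁵ = 5.03 × 10⁸ ppt = 503 ppm.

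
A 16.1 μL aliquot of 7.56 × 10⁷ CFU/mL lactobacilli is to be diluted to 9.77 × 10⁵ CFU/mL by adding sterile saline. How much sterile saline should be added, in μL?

1230 μL

V₂ = C₁V₁/C₂ = 7.56 × 10⁷ × 16.1 / 9.77 × 10⁵ = 1246 μL.
Diluent to add = V₂ − V₁ = 1246 − 16.1 = 1230 μL.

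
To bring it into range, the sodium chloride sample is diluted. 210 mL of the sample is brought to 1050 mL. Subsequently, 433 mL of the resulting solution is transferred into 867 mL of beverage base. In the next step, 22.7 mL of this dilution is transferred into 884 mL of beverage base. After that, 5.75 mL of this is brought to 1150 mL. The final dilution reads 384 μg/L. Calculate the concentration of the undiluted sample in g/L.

Overall dilution factor = 5 × 3.002 × 39.94 × 200 = 1.20 × 10⁵.
Original = 384 μg/L × 1.20 × 10⁵ = 4.60 × 10⁷ μg/L = 46.0 g/L.

46.0 g/L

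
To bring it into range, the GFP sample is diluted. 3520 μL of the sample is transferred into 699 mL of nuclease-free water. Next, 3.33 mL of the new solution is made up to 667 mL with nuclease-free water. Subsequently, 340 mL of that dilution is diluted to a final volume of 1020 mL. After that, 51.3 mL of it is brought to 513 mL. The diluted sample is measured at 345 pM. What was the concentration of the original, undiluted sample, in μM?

414 μM

Overall dilution factor = 199.6 × 200.3 × 3 × 10 = 1.20 × 10⁶.
Original = 345 pM × 1.20 × 10⁶ = 4.14 × 10⁸ pM = 414 μM.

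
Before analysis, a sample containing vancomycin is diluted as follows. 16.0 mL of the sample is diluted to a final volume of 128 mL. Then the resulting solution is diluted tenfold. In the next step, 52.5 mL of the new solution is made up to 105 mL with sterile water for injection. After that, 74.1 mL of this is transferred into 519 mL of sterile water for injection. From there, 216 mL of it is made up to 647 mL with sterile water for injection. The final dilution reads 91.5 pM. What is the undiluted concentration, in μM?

0.351 μM

Overall dilution factor = 8 × 10 × 2 × 8.004 × 2.995 = 3836.
Original = 91.5 pM × 3836 = 3.51 × 10⁵ pM = 0.351 μM.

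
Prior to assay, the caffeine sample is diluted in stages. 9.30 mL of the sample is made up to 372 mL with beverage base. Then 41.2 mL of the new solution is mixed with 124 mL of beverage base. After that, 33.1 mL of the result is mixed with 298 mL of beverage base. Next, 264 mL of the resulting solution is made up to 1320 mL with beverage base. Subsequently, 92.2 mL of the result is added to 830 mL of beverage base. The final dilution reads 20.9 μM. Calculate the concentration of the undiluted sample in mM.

1680 mM

Overall dilution factor = 40 × 4.010 × 10.00 × 5 × 10.00 = 8.02 × 10⁴.
Original = 20.9 μM × 8.02 × 10⁴ = 1.68 × 10⁶ μM = 1680 mM.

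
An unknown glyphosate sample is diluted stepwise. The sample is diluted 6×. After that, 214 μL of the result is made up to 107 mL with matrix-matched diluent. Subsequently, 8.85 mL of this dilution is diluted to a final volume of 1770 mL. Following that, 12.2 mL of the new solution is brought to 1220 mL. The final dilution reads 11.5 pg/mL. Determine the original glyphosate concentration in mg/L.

690 mg/L

Overall dilution factor = 6 × 500 × 200 × 100 = 6.00 × 10⁷.
Original = 11.5 pg/mL × 6.00 × 10⁷ = 6.90 × 10⁸ pg/mL = 690 mg/L.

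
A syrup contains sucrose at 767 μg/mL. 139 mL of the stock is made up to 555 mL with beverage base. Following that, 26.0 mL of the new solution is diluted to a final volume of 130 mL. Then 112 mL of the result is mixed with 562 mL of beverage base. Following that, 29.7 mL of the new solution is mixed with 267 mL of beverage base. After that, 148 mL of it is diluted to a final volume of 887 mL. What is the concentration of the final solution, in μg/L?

Overall dilution factor = 3.993 × 5 × 6.018 × 9.990 × 5.993 = 7193.
767 μg/mL / 7193 = 0.107 μg/mL = 107 μg/L.

107 μg/L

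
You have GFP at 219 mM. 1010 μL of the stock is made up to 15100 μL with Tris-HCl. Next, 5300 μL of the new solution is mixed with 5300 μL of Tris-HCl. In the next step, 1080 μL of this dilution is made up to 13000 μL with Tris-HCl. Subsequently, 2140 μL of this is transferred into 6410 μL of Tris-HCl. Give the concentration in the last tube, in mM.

0.152 mM

Overall dilution factor = 14.95 × 2 × 12.04 × 3.995 = 1438.
219 mM / 1438 = 0.152 mM.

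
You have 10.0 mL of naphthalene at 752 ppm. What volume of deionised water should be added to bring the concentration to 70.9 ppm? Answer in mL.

96.1 mL

V₂ = C₁V₁/C₂ = 752 × 10.0 / 70.9 = 106 mL.
Diluent to add = V₂ − V₁ = 106 − 10.0 = 96.1 mL.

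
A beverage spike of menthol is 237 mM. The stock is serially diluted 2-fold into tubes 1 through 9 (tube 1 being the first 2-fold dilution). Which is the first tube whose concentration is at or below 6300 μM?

tube 6

Tube n has concentration 237 mM / 2ⁿ.
Need 2ⁿ ≥ 237 mM / 6300 μM = 37.6, so n ≥ 5.23.
First such tube: n = 6.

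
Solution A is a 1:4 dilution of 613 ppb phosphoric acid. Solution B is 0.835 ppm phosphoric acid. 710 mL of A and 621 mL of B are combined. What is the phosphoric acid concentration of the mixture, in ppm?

0.471 ppm

C_A = 613 ppb / 4 = 153 ppb.
C_B = 0.835 ppm = 835 ppb.
C_mix = (C_A·V_A + C_B·V_B)/(V_A + V_B) = (153×710 + 835×621) / 1331 = 471 ppb = 0.471 ppm.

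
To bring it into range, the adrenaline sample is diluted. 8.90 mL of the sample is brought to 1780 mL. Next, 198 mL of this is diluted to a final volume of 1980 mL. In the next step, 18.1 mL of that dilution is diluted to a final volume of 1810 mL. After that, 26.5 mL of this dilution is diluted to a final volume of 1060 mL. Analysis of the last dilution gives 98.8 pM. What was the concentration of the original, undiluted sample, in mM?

0.790 mM

Overall dilution factor = 200 × 10 × 100 × 40 = 8.00 × 10⁶.
Original = 98.8 pM × 8.00 × 10⁶ = 7.90 × 10⁸ pM = 0.790 mM.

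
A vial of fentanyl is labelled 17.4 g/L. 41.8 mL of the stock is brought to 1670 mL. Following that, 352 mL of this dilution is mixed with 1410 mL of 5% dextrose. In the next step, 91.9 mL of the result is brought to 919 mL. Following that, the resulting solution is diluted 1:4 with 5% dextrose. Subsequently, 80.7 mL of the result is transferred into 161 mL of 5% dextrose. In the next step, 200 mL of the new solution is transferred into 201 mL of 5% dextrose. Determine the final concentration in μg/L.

Overall dilution factor = 39.95 × 5.006 × 10 × 4 × 2.995 × 2.005 = 4.80 × 10⁴.
17.4 g/L / 4.80 × 10⁴ = 3.62 × 10⁻⁴ g/L = 362 μg/L.

362 μg/L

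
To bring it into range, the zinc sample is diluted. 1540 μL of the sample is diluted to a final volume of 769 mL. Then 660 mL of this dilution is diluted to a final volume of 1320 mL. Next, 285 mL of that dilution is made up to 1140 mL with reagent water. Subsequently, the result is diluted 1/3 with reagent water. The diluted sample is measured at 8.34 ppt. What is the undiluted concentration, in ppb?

Overall dilution factor = 499.4 × 2 × 4 × 3 = 1.20 × 10⁴.
Original = 8.34 ppt × 1.20 × 10⁴ = 10.00 × 10⁴ ppt = 100 ppb.

100 ppb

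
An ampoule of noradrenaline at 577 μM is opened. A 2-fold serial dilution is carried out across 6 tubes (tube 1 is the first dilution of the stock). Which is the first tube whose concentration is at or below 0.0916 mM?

tube 3

Tube n has concentration 577 μM / 2ⁿ.
Need 2ⁿ ≥ 577 μM / 0.0916 mM = 6.30, so n ≥ 2.66.
First such tube: n = 3.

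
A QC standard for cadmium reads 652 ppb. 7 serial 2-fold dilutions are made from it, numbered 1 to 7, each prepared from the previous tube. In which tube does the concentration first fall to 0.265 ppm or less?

tube 2

Tube n has concentration 652 ppb / 2ⁿ.
Need 2ⁿ ≥ 652 ppb / 0.265 ppm = 2.46, so n ≥ 1.30.
First such tube: n = 2.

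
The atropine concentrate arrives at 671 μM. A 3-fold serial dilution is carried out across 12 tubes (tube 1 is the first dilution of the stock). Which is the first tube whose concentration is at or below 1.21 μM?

Tube n has concentration 671 μM / 3ⁿ.
Need 3ⁿ ≥ 671 μM / 1.21 μM = 555, so n ≥ 5.75.
First such tube: n = 6.

tube 6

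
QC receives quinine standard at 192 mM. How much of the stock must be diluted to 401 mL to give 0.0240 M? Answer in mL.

50.1 mL

0.0240 M = 24.0 mM.
V₁ = C₂V₂/C₁ = 24.0 × 401 / 192 = 50.1 mL.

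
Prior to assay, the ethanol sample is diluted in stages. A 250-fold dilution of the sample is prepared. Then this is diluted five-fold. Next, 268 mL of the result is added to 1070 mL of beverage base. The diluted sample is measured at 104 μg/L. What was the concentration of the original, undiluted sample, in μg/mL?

649 μg/mL

Overall dilution factor = 250 × 5 × 4.993 = 6241.
Original = 104 μg/L × 6241 = 6.49 × 10⁵ μg/L = 649 μg/mL.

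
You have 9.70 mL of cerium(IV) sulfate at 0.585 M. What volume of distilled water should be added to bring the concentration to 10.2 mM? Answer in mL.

10.2 mM = 0.0102 M.
V₂ = C₁V₁/C₂ = 0.585 × 9.70 / 0.0102 = 556 mL.
Diluent to add = V₂ − V₁ = 556 − 9.70 = 547 mL.

547 mL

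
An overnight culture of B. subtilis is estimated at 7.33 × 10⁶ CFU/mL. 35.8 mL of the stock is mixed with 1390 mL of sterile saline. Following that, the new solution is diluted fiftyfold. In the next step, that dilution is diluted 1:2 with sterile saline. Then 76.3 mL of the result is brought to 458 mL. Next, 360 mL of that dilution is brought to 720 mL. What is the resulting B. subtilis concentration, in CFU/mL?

Overall dilution factor = 39.83 × 50 × 2 × 6.003 × 2 = 4.78 × 10⁴.
7.33 × 10⁶ CFU/mL / 4.78 × 10⁴ = 153 CFU/mL.

153 CFU/mL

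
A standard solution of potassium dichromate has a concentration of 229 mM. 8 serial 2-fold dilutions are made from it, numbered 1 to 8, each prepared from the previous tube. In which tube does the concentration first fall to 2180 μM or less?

Tube n has concentration 229 mM / 2ⁿ.
Need 2ⁿ ≥ 229 mM / 2180 μM = 105, so n ≥ 6.71.
First such tube: n = 7.

tube 7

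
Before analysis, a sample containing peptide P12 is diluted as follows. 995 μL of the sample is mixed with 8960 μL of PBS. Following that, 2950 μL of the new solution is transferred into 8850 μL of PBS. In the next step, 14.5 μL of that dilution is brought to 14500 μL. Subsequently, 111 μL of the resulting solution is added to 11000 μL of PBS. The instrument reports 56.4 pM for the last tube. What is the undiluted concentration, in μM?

Overall dilution factor = 10.01 × 4 × 1000 × 100.1 = 4.01 × 10⁶.
Original = 56.4 pM × 4.01 × 10⁶ = 2.26 × 10⁸ pM = 226 μM.

226 μM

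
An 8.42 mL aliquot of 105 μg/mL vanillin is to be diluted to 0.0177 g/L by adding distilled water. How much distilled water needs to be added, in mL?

0.0177 g/L = 17.7 μg/mL.
V₂ = C₁V₁/C₂ = 105 × 8.42 / 17.7 = 49.9 mL.
Diluent to add = V₂ − V₁ = 49.9 − 8.42 = 41.5 mL.

41.5 mL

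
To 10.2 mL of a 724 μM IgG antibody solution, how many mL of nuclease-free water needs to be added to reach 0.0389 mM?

180 mL

0.0389 mM = 38.9 μM.
V₂ = C₁V₁/C₂ = 724 × 10.2 / 38.9 = 190 mL.
Diluent to add = V₂ − V₁ = 190 − 10.2 = 180 mL.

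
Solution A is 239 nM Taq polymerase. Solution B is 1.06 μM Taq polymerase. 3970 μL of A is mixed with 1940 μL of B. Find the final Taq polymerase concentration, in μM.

C_B = 1.06 μM = 1060 nM.
C_mix = (C_A·V_A + C_B·V_B)/(V_A + V_B) = (239×3970 + 1060×1940) / 5910 = 508 nM = 0.508 μM.

0.508 μM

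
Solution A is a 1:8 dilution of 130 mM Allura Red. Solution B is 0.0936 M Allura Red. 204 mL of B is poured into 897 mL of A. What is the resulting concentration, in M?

0.0306 M

C_A = 130 mM / 8 = 16.2 mM.
C_B = 0.0936 M = 93.6 mM.
C_mix = (C_A·V_A + C_B·V_B)/(V_A + V_B) = (16.2×897 + 93.6×204) / 1101 = 30.6 mM = 0.0306 M.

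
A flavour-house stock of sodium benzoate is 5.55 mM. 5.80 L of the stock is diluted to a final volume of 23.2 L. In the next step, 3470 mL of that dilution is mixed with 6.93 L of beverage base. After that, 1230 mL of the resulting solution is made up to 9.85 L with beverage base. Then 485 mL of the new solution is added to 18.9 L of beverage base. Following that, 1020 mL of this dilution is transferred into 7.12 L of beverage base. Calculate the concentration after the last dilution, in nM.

181 nM

Overall dilution factor = 4 × 2.997 × 8.008 × 39.97 × 7.980 = 3.06 × 10⁴.
5.55 mM / 3.06 × 10⁴ = 1.81 × 10⁻⁴ mM = 181 nM.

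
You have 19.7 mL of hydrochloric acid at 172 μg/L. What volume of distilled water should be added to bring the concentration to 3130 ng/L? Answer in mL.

1060 mL

3130 ng/L = 3.13 μg/L.
V₂ = C₁V₁/C₂ = 172 × 19.7 / 3.13 = 1083 mL.
Diluent to add = V₂ − V₁ = 1083 − 19.7 = 1060 mL.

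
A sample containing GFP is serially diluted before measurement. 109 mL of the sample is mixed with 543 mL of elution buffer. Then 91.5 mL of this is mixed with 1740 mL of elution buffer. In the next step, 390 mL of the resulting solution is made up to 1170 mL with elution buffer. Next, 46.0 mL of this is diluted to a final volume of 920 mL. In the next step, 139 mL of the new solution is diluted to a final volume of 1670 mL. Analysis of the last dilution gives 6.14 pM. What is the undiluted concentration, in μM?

Overall dilution factor = 5.982 × 20.02 × 3 × 20 × 12.01 = 8.63 × 10⁴.
Original = 6.14 pM × 8.63 × 10⁴ = 5.30 × 10⁵ pM = 0.530 μM.

0.530 μM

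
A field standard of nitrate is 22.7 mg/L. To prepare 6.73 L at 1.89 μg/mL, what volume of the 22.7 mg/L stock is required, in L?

1.89 μg/mL = 1.89 mg/L.
V₁ = C₂V₂/C₁ = 1.89 × 6.73 / 22.7 = 0.560 L.

0.560 L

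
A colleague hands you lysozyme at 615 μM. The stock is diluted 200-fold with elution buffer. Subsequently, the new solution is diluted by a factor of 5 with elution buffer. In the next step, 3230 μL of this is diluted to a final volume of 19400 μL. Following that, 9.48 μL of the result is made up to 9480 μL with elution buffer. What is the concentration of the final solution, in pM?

Overall dilution factor = 200 × 5 × 6.006 × 1000 = 6.01 × 10⁶.
615 μM / 6.01 × 10⁶ = 1.02 × 10⁻⁴ μM = 102 pM.

102 pM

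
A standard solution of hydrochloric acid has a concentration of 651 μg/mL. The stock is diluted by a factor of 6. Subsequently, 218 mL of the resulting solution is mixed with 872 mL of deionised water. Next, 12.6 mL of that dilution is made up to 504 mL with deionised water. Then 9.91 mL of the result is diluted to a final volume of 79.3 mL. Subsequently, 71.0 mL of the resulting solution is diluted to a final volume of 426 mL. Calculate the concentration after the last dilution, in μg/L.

Overall dilution factor = 6 × 5 × 40 × 8.002 × 6 = 5.76 × 10⁴.
651 μg/mL / 5.76 × 10⁴ = 0.0113 μg/mL = 11.3 μg/L.

11.3 μg/L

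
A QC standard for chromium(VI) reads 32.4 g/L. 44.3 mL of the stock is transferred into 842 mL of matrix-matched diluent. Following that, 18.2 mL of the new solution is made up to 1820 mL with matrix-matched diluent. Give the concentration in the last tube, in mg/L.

16.2 mg/L

Overall dilution factor = 20.01 × 100 = 2001.
32.4 g/L / 2001 = 0.0162 g/L = 16.2 mg/L.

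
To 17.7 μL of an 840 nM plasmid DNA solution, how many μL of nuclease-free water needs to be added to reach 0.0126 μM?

1160 μL

0.0126 μM = 12.6 nM.
V₂ = C₁V₁/C₂ = 840 × 17.7 / 12.6 = 1180 μL.
Diluent to add = V₂ − V₁ = 1180 − 17.7 = 1160 μL.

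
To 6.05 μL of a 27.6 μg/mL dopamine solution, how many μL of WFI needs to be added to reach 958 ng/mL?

168 μL

958 ng/mL = 0.958 μg/mL.
V₂ = C₁V₁/C₂ = 27.6 × 6.05 / 0.958 = 174 μL.
Diluent to add = V₂ − V₁ = 174 − 6.05 = 168 μL.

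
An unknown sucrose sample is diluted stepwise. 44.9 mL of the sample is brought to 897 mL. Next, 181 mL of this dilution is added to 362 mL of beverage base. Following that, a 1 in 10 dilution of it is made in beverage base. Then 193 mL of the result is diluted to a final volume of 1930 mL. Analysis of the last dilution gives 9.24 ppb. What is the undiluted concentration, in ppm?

55.4 ppm

Overall dilution factor = 19.98 × 3 × 10 × 10 = 5993.
Original = 9.24 ppb × 5993 = 5.54 × 10⁴ ppb = 55.4 ppm.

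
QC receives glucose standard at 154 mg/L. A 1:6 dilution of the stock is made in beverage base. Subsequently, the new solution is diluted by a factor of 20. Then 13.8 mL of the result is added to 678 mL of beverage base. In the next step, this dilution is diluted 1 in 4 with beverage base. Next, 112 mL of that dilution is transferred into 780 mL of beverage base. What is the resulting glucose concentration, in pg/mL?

Overall dilution factor = 6 × 20 × 50.13 × 4 × 7.964 = 1.92 × 10⁵.
154 mg/L / 1.92 × 10⁵ = 8.04 × 10⁻⁴ mg/L = 804 pg/mL.

804 pg/mL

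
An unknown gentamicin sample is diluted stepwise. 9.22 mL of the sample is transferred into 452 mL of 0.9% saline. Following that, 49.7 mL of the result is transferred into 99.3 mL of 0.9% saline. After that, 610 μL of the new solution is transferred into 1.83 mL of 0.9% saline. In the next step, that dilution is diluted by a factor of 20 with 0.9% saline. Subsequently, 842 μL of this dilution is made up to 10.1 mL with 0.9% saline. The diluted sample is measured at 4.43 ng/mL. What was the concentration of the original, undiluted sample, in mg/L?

Overall dilution factor = 50.02 × 2.998 × 4 × 20 × 12.00 = 1.44 × 10⁵.
Original = 4.43 ng/mL × 1.44 × 10⁵ = 6.38 × 10⁵ ng/mL = 638 mg/L.

638 mg/L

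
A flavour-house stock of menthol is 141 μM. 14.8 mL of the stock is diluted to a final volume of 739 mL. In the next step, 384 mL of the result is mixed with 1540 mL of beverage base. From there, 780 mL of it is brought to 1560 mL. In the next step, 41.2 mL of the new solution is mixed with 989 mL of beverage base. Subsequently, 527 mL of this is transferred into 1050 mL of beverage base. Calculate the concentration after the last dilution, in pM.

3770 pM

Overall dilution factor = 49.93 × 5.010 × 2 × 25.00 × 2.992 = 3.74 × 10⁴.
141 μM / 3.74 × 10⁴ = 3.77 × 10⁻³ μM = 3770 pM.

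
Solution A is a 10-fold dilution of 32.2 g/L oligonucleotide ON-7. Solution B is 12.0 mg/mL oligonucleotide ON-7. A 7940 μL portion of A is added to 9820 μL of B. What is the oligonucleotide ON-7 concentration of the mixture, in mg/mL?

C_A = 32.2 g/L / 10 = 3.22 g/L.
C_B = 12.0 mg/mL = 12.0 g/L.
C_mix = (C_A·V_A + C_B·V_B)/(V_A + V_B) = (3.22×7940 + 12.0×9820) / 17760 = 8.07 g/L = 8.07 mg/mL.

8.07 mg/mL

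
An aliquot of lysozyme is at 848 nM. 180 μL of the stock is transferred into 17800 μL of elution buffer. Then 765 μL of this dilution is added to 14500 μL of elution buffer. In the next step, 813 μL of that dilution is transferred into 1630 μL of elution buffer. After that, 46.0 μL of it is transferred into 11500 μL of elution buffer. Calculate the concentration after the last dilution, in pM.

0.564 pM

Overall dilution factor = 99.89 × 19.95 × 3.005 × 251 = 1.50 × 10⁶.
848 nM / 1.50 × 10⁶ = 5.64 × 10⁻⁴ nM = 0.564 pM.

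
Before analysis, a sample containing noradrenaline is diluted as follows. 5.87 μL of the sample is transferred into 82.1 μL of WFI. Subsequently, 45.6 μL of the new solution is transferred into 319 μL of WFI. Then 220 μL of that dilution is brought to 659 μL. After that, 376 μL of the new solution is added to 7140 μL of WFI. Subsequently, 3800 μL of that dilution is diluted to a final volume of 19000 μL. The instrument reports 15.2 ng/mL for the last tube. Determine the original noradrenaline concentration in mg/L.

Overall dilution factor = 14.99 × 7.996 × 2.995 × 19.99 × 5 = 3.59 × 10⁴.
Original = 15.2 ng/mL × 3.59 × 10⁴ = 5.45 × 10⁵ ng/mL = 545 mg/L.

545 mg/L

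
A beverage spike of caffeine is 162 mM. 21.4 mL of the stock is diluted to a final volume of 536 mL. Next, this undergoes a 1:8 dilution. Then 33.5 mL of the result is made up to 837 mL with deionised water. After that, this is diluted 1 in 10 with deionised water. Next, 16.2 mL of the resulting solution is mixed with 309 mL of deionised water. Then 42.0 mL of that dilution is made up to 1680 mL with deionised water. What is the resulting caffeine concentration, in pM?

4030 pM

Overall dilution factor = 25.05 × 8 × 24.99 × 10 × 20.07 × 40 = 4.02 × 10⁷.
162 mM / 4.02 × 10⁷ = 4.03 × 10⁻⁶ mM = 4030 pM.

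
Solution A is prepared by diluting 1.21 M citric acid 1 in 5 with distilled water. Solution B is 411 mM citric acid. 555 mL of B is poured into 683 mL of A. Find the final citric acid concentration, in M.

C_A = 1.21 M / 5 = 0.242 M.
C_B = 411 mM = 0.411 M.
C_mix = (C_A·V_A + C_B·V_B)/(V_A + V_B) = (0.242×683 + 0.411×555) / 1238 = 0.318 M.

0.318 M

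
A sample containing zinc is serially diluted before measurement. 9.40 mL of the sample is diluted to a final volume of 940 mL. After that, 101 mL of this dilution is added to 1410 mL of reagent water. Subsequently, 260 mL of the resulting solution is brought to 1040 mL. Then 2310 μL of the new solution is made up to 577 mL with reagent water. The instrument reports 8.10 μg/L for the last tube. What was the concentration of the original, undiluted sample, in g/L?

Overall dilution factor = 100 × 14.96 × 4 × 249.8 = 1.49 × 10⁶.
Original = 8.10 μg/L × 1.49 × 10⁶ = 1.21 × 10⁷ μg/L = 12.1 g/L.

12.1 g/L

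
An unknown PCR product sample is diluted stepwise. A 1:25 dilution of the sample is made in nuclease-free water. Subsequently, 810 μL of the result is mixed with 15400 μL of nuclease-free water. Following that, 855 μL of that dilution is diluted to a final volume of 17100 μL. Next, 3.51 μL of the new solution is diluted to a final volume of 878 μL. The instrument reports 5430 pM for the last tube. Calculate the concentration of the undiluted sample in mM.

13.6 mM

Overall dilution factor = 25 × 20.01 × 20 × 250.1 = 2.50 × 10⁶.
Original = 5430 pM × 2.50 × 10⁶ = 1.36 × 10¹⁰ pM = 13.6 mM.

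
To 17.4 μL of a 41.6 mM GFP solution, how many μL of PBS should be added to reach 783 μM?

783 μM = 0.783 mM.
V₂ = C₁V₁/C₂ = 41.6 × 17.4 / 0.783 = 924 μL.
Diluent to add = V₂ − V₁ = 924 − 17.4 = 907 μL.

907 μL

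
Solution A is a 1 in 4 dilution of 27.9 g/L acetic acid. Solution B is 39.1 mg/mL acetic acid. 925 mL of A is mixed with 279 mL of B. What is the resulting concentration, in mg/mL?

C_A = 27.9 g/L / 4 = 6.97 g/L.
C_B = 39.1 mg/mL = 39.1 g/L.
C_mix = (C_A·V_A + C_B·V_B)/(V_A + V_B) = (6.97×925 + 39.1×279) / 1204 = 14.4 g/L = 14.4 mg/mL.

14.4 mg/mL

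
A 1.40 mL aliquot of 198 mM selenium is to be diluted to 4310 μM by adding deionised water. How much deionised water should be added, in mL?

62.9 mL

4310 μM = 4.31 mM.
V₂ = C₁V₁/C₂ = 198 × 1.40 / 4.31 = 64.3 mL.
Diluent to add = V₂ − V₁ = 64.3 − 1.40 = 62.9 mL.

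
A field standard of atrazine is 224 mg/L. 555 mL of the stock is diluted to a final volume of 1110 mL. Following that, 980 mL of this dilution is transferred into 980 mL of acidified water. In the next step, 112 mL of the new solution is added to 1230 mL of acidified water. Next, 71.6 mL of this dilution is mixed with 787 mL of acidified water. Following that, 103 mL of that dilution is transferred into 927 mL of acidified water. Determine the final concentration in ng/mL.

39.0 ng/mL

Overall dilution factor = 2 × 2 × 11.98 × 11.99 × 10 = 5747.
224 mg/L / 5747 = 0.0390 mg/L = 39.0 ng/mL.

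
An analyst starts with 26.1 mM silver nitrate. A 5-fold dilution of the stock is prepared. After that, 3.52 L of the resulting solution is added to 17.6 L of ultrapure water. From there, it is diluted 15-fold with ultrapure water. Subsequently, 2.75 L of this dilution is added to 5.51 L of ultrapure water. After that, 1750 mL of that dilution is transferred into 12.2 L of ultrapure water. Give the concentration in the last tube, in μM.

2.42 μM

Overall dilution factor = 5 × 6 × 15 × 3.004 × 7.971 = 1.08 × 10⁴.
26.1 mM / 1.08 × 10⁴ = 2.42 × 10⁻³ mM = 2.42 μM.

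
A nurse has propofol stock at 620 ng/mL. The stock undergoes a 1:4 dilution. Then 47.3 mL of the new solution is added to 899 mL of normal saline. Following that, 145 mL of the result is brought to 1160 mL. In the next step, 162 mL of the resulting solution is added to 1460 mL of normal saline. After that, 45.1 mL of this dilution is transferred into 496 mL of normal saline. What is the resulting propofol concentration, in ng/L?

8.06 ng/L

Overall dilution factor = 4 × 20.01 × 8 × 10.01 × 12.00 = 7.69 × 10⁴.
620 ng/mL / 7.69 × 10⁴ = 8.06 × 10⁻³ ng/mL = 8.06 ng/L.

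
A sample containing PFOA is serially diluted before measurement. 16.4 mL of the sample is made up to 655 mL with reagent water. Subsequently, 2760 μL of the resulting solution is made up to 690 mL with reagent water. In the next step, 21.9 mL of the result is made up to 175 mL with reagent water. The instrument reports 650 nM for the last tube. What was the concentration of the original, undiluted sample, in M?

Overall dilution factor = 39.94 × 250 × 7.991 = 7.98 × 10⁴.
Original = 650 nM × 7.98 × 10⁴ = 5.19 × 10⁷ nM = 0.0519 M.

0.0519 M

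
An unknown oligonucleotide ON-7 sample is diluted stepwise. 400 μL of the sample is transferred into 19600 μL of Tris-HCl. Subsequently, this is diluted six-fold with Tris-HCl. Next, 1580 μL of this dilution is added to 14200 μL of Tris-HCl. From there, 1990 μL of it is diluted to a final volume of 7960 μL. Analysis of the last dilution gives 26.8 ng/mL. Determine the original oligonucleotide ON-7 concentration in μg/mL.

321 μg/mL

Overall dilution factor = 50 × 6 × 9.987 × 4 = 1.20 × 10⁴.
Original = 26.8 ng/mL × 1.20 × 10⁴ = 3.21 × 10⁵ ng/mL = 321 μg/mL.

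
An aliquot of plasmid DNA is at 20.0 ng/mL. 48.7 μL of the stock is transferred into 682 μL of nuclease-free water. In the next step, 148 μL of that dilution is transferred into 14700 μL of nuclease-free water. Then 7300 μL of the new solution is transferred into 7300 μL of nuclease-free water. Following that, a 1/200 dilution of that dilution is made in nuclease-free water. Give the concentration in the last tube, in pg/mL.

0.0332 pg/mL

Overall dilution factor = 15.00 × 100.3 × 2 × 200 = 6.02 × 10⁵.
20.0 ng/mL / 6.02 × 10⁵ = 3.32 × 10⁻⁵ ng/mL = 0.0332 pg/mL.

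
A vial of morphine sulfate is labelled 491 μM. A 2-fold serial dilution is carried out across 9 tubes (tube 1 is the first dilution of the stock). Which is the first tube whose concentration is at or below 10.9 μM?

tube 6

Tube n has concentration 491 μM / 2ⁿ.
Need 2ⁿ ≥ 491 μM / 10.9 μM = 45.0, so n ≥ 5.49.
First such tube: n = 6.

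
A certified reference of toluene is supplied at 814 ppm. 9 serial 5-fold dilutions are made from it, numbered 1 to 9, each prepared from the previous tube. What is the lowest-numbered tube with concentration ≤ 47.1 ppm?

tube 2

Tube n has concentration 814 ppm / 5ⁿ.
Need 5ⁿ ≥ 814 ppm / 47.1 ppm = 17.3, so n ≥ 1.77.
First such tube: n = 2.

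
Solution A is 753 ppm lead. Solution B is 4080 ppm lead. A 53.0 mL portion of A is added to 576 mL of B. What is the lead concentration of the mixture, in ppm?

3800 ppm

C_mix = (C_A·V_A + C_B·V_B)/(V_A + V_B) = (753×53.0 + 4080×576) / 629.0 = 3800 ppm.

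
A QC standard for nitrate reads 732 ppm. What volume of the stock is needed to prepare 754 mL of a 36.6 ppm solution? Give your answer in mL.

37.7 mL

V₁ = C₂V₂/C₁ = 36.6 × 754 / 732 = 37.7 mL.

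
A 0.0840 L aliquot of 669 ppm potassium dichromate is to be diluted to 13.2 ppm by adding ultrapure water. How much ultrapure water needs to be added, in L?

4.17 L

V₂ = C₁V₁/C₂ = 669 × 0.0840 / 13.2 = 4.26 L.
Diluent to add = V₂ − V₁ = 4.26 − 0.0840 = 4.17 L.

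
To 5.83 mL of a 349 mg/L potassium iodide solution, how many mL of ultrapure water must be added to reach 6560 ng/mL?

304 mL

6560 ng/mL = 6.56 mg/L.
V₂ = C₁V₁/C₂ = 349 × 5.83 / 6.56 = 310 mL.
Diluent to add = V₂ − V₁ = 310 − 5.83 = 304 mL.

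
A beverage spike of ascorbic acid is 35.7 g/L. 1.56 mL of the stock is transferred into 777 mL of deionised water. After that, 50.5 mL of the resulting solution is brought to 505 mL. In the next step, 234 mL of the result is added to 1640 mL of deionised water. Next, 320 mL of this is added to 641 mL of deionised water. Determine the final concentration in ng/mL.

Overall dilution factor = 499.1 × 10 × 8.009 × 3.003 = 1.20 × 10⁵.
35.7 g/L / 1.20 × 10⁵ = 2.97 × 10⁻⁴ g/L = 297 ng/mL.

297 ng/mL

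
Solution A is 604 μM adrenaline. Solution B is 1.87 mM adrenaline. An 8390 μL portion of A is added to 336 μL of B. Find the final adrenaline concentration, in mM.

C_B = 1.87 mM = 1870 μM.
C_mix = (C_A·V_A + C_B·V_B)/(V_A + V_B) = (604×8390 + 1870×336) / 8726 = 653 μM = 0.653 mM.

0.653 mM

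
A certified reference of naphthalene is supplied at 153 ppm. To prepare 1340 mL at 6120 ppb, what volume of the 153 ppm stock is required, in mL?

6120 ppb = 6.12 ppm.
V₁ = C₂V₂/C₁ = 6.12 × 1340 / 153 = 53.6 mL.

53.6 mL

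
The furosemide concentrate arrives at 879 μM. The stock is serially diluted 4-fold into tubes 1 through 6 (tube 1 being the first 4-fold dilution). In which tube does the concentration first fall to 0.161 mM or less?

Tube n has concentration 879 μM / 4ⁿ.
Need 4ⁿ ≥ 879 μM / 0.161 mM = 5.46, so n ≥ 1.22.
First such tube: n = 2.

tube 2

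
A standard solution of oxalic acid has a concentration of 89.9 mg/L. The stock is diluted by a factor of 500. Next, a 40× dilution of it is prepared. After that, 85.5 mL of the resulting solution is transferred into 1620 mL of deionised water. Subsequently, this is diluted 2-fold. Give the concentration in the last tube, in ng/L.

113 ng/L

Overall dilution factor = 500 × 40 × 19.95 × 2 = 7.98 × 10⁵.
89.9 mg/L / 7.98 × 10⁵ = 1.13 × 10⁻⁴ mg/L = 113 ng/L.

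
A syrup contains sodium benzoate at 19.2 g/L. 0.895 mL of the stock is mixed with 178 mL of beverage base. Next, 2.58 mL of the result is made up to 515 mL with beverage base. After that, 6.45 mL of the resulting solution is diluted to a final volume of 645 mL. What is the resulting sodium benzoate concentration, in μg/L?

4.81 μg/L

Overall dilution factor = 199.9 × 199.6 × 100 = 3.99 × 10⁶.
19.2 g/L / 3.99 × 10⁶ = 4.81 × 10⁻⁶ g/L = 4.81 μg/L.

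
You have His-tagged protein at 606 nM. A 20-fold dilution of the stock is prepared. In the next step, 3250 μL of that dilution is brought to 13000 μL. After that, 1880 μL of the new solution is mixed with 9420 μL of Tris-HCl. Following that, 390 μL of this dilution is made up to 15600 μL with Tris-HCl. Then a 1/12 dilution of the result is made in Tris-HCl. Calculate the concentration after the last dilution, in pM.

2.63 pM

Overall dilution factor = 20 × 4 × 6.011 × 40 × 12 = 2.31 × 10⁵.
606 nM / 2.31 × 10⁵ = 2.63 × 10⁻³ nM = 2.63 pM.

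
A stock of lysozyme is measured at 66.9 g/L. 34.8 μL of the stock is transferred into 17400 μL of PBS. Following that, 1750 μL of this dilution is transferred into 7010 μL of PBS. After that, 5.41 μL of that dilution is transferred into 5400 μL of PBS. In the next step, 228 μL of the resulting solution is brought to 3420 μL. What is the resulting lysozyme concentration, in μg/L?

1.78 μg/L

Overall dilution factor = 501 × 5.006 × 999.2 × 15 = 3.76 × 10⁷.
66.9 g/L / 3.76 × 10⁷ = 1.78 × 10⁻⁶ g/L = 1.78 μg/L.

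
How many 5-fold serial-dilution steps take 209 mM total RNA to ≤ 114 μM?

Need 5ⁿ ≥ 1833, so n ≥ log(1833)/log(5) = 4.67.
Minimum whole steps: n = 5.

5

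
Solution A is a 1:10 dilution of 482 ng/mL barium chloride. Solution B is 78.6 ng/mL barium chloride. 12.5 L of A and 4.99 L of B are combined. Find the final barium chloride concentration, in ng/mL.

56.9 ng/mL

C_A = 482 ng/mL / 10 = 48.2 ng/mL.
C_mix = (C_A·V_A + C_B·V_B)/(V_A + V_B) = (48.2×12.5 + 78.6×4.99) / 17.49 = 56.9 ng/mL.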